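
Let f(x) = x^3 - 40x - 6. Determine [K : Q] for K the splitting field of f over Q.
[K : Q] = 6

By the rational root test, any rational root of the monic integer polynomial f(x) = x^3 - 40x - 6 must be an integer dividing the constant term -6, i.e. one of ±{1, 2, 3, 6}. Evaluating: f(1) = -45, f(-1) = 33, f(2) = -78, f(-2) = 66, f(3) = -99, f(-3) = 87, f(6) = -30, f(-6) = 18; none is 0, so f has no rational root and is therefore irreducible over Q (a cubic with no linear factor over a field is irreducible). For an irreducible cubic, the Galois group is A_3 or S_3 according as the discriminant disc(f) = -4a^3 - 27b^2 = -4·(-40)^3 - 27·(-6)^2 = 255028 is or is not a square in Q. Here disc(f) = 255028 is not a perfect square in Q, so the Galois group of f over Q is not contained in A_3 and must be all of S_3. The splitting field has degree |S_3| = 6 over Q, so [K : Q] = 6.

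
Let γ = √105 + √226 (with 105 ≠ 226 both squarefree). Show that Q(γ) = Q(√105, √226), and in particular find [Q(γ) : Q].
[Q(γ) : Q] = 4 (equivalently, Q(γ) = Q(√105, √226))

Obviously Q(γ) ⊆ Q(√105, √226), and [Q(√105, √226):Q] = 4 (since 105, 226 are distinct squarefree integers > 1 with 23730 not a perfect square). To show equality we compute the minimal polynomial of γ. From γ = √105 + √226: γ^2 = 105 + 2√(23730) + 226 = 331 + 2√(23730), so γ^2 - 331 = 2√(23730); squaring, (γ^2 - 331)^2 = 4·23730, i.e. γ^4 - 662γ^2 + 109561 - 94920 = 0, i.e. γ^4 - 662γ^2 + 14641 = 0. So γ is a root of x^4 - 662x^2 + 14641. This polynomial is irreducible over Q: it has no rational root (each ±√105 ± √226 is irrational), and any factorization into two quadratics over Q would force √(23730) ∈ Q (pairing opposite roots) or √105, √226 ∈ Q (other pairings), all impossible. Hence [Q(γ):Q] = 4 = [Q(√105, √226):Q], so Q(γ) = Q(√105, √226).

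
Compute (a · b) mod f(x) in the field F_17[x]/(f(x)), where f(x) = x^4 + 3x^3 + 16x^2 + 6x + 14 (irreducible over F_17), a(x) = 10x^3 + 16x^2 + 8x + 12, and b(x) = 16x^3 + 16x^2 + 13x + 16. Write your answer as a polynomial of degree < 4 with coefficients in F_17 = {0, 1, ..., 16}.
a · b ≡ 7x^3 + 4x^2 + 13x + 2 (mod f(x))

Multiply in F_17[x]: a(x)·b(x) = (10x^3 + 16x^2 + 8x + 12)·(16x^3 + 16x^2 + 13x + 16) = 7x^6 + 8x^5 + 4x^4 + 8x^3 + 8x^2 + 12x + 5. This has degree ≥ 4, so divide by f(x) over F_17: 7x^6 + 8x^5 + 4x^4 + 8x^3 + 8x^2 + 12x + 5 = (7x^2 + 4x + 16)·(x^4 + 3x^3 + 16x^2 + 6x + 14) + (7x^3 + 4x^2 + 13x + 2). Hence a·b ≡ 7x^3 + 4x^2 + 13x + 2 (mod f). (F_17[x]/(f) is a field with 17^4 = 83521 elements since f is irreducible of degree 4.)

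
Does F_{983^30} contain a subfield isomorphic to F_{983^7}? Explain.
No: F_{983^7} is not a subfield of F_{983^30}

F_{p^m} embeds in F_{p^n} iff m | n. Here 7 ∤ 30 (since 30 = 4·7 + 2 with remainder 2 ≠ 0), so F_{983^7} is not a subfield of F_{983^30}. Equivalently: if it were, the tower law would give 7 = [F_{983^7}:F_983] dividing [F_{983^30}:F_983] = 30, contradiction.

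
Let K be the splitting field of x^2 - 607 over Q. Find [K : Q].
[K : Q] = 2

f(x) = x^2 - 607 factors as (x - √607)(x + √607). The splitting field is K = Q(√607). Since 607 is squarefree and > 1, it is not a perfect square, so x^2 - 607 is irreducible over Q and [Q(√607) : Q] = 2. Hence [K : Q] = 2.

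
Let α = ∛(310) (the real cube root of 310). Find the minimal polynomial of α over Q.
m_α(x) = x^3 - 310

α satisfies α^3 = 310, so x^3 - 310 annihilates α. By the rational root test, a rational root p/q (in lowest terms) of x^3 - 310 would satisfy p^3 = 310 q^3, forcing q = 1 and p^3 = 310; but 310 is not a perfect cube, contradiction. A monic cubic over Q with no rational root is irreducible (any nontrivial factorization would include a linear factor). Hence x^3 - 310 is the minimal polynomial of α, and in particular [Q(α):Q] = 3.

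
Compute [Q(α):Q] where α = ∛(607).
[Q(α):Q] = 3

The minimal polynomial of α is x^3 - 607, irreducible over Q since 607 is not a perfect cube (so x^3 - 607 has no rational root). Hence [Q(α):Q] = deg(m_α) = 3.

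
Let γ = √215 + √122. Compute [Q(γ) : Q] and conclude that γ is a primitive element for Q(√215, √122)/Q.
[Q(γ) : Q] = 4 (equivalently, Q(γ) = Q(√215, √122))

Obviously Q(γ) ⊆ Q(√215, √122), and [Q(√215, √122):Q] = 4 (since 215, 122 are distinct squarefree integers > 1 with 26230 not a perfect square). To show equality we compute the minimal polynomial of γ. From γ = √215 + √122: γ^2 = 215 + 2√(26230) + 122 = 337 + 2√(26230), so γ^2 - 337 = 2√(26230); squaring, (γ^2 - 337)^2 = 4·26230, i.e. γ^4 - 674γ^2 + 113569 - 104920 = 0, i.e. γ^4 - 674γ^2 + 8649 = 0. So γ is a root of x^4 - 674x^2 + 8649. This polynomial is irreducible over Q: it has no rational root (each ±√215 ± √122 is irrational), and any factorization into two quadratics over Q would force √(26230) ∈ Q (pairing opposite roots) or √215, √122 ∈ Q (other pairings), all impossible. Hence [Q(γ):Q] = 4 = [Q(√215, √122):Q], so Q(γ) = Q(√215, √122).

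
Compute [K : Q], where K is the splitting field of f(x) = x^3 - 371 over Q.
[K : Q] = 6

The roots of x^3 - 371 are ∛371, ω∛371, ω^2∛371 where ω = e^(2πi/3) is a primitive cube root of unity, so K = Q(∛371, ω). Now [Q(∛371):Q] = 3 (since 371 is not a perfect cube, x^3 - 371 is irreducible) and [Q(ω):Q] = 2. Both 2 and 3 divide [K:Q], and [K:Q] ≤ 3·2 = 6, so [K:Q] = 6. (Equivalently: Q(∛371) ⊂ R but ω ∉ R, so [K : Q(∛371)] = 2.)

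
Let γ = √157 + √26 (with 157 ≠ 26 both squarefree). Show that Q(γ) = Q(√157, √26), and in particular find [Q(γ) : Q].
[Q(γ) : Q] = 4 (equivalently, Q(γ) = Q(√157, √26))

Obviously Q(γ) ⊆ Q(√157, √26), and [Q(√157, √26):Q] = 4 (since 157, 26 are distinct squarefree integers > 1 with 4082 not a perfect square). To show equality we compute the minimal polynomial of γ. From γ = √157 + √26: γ^2 = 157 + 2√(4082) + 26 = 183 + 2√(4082), so γ^2 - 183 = 2√(4082); squaring, (γ^2 - 183)^2 = 4·4082, i.e. γ^4 - 366γ^2 + 33489 - 16328 = 0, i.e. γ^4 - 366γ^2 + 17161 = 0. So γ is a root of x^4 - 366x^2 + 17161. This polynomial is irreducible over Q: it has no rational root (each ±√157 ± √26 is irrational), and any factorization into two quadratics over Q would force √(4082) ∈ Q (pairing opposite roots) or √157, √26 ∈ Q (other pairings), all impossible. Hence [Q(γ):Q] = 4 = [Q(√157, √26):Q], so Q(γ) = Q(√157, √26).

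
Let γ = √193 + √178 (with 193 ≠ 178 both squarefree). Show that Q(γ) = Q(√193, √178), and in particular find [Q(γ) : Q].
[Q(γ) : Q] = 4 (equivalently, Q(γ) = Q(√193, √178))

Obviously Q(γ) ⊆ Q(√193, √178), and [Q(√193, √178):Q] = 4 (since 193, 178 are distinct squarefree integers > 1 with 34354 not a perfect square). To show equality we compute the minimal polynomial of γ. From γ = √193 + √178: γ^2 = 193 + 2√(34354) + 178 = 371 + 2√(34354), so γ^2 - 371 = 2√(34354); squaring, (γ^2 - 371)^2 = 4·34354, i.e. γ^4 - 742γ^2 + 137641 - 137416 = 0, i.e. γ^4 - 742γ^2 + 225 = 0. So γ is a root of x^4 - 742x^2 + 225. This polynomial is irreducible over Q: it has no rational root (each ±√193 ± √178 is irrational), and any factorization into two quadratics over Q would force √(34354) ∈ Q (pairing opposite roots) or √193, √178 ∈ Q (other pairings), all impossible. Hence [Q(γ):Q] = 4 = [Q(√193, √178):Q], so Q(γ) = Q(√193, √178).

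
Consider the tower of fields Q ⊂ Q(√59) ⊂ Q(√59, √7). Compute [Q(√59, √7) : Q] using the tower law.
[Q(√59, √7) : Q] = 4

[Q(√59):Q] = 2 (min poly x^2 - 59, irreducible since 59 is squarefree > 1). For the top step, suppose √7 ∈ Q(√59), say √7 = c + d√59 with c, d ∈ Q. Squaring: 7 = c^2 + 59d^2 + 2cd√59. Since √59 ∉ Q this forces 2cd = 0. If d = 0 then √7 = c ∈ Q, contradicting 7 squarefree > 1. If c = 0 then 7 = 59d^2, so 59·7 = (59d)^2 is a perfect square in Q — but 59·7 = 413 is not a perfect square (since 59 and 7 are distinct squarefree integers). Contradiction. Hence √7 ∉ Q(√59), so x^2 - 7 stays irreducible over Q(√59) and [Q(√59, √7) : Q(√59)] = 2. By the tower law, [Q(√59, √7) : Q] = 2 · 2 = 4.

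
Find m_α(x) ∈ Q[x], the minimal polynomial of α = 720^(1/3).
m_α(x) = x^3 - 720

α satisfies α^3 = 720, so x^3 - 720 annihilates α. By the rational root test, a rational root p/q (in lowest terms) of x^3 - 720 would satisfy p^3 = 720 q^3, forcing q = 1 and p^3 = 720; but 720 is not a perfect cube, contradiction. A monic cubic over Q with no rational root is irreducible (any nontrivial factorization would include a linear factor). Hence x^3 - 720 is the minimal polynomial of α, and in particular [Q(α):Q] = 3.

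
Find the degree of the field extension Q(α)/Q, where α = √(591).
[Q(α):Q] = 2

[Q(α):Q] equals the degree of the minimal polynomial of α. Here α^2 = 591 and x^2 - 591 is irreducible (d = 591 is squarefree, ≠ 1, hence not a square), so deg(m_α) = 2. Thus [Q(α):Q] = 2.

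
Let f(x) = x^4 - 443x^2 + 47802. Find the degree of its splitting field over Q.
[K : Q] = 4

Solving the quadratic in x^2: x^2 = (443 ± √(443^2 - 4·47802))/2 = (443 ± √5041)/2 = (443 ± 71)/2, giving x^2 = 186 or x^2 = 257. So f(x) = (x^2 - 186)(x^2 - 257) and the roots of f are ±√186, ±√257. Hence the splitting field is K = Q(√186, √257). Since 186 and 257 are distinct squarefree integers > 1, their product 47802 is not a perfect square, so √257 ∉ Q(√186). By the tower law [K:Q] = [Q(√186,√257):Q(√186)] · [Q(√186):Q] = 2 · 2 = 4.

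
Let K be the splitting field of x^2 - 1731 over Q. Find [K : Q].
[K : Q] = 2

f(x) = x^2 - 1731 factors as (x - √1731)(x + √1731). The splitting field is K = Q(√1731). Since 1731 is squarefree and > 1, it is not a perfect square, so x^2 - 1731 is irreducible over Q and [Q(√1731) : Q] = 2. Hence [K : Q] = 2.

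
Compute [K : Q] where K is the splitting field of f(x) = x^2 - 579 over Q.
[K : Q] = 2

f(x) = x^2 - 579 factors as (x - √579)(x + √579). The splitting field is K = Q(√579). Since 579 is squarefree and > 1, it is not a perfect square, so x^2 - 579 is irreducible over Q and [Q(√579) : Q] = 2. Hence [K : Q] = 2.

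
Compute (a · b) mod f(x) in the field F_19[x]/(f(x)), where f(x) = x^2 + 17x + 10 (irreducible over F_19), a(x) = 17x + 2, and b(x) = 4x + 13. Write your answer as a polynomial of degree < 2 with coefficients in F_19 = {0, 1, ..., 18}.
a · b ≡ 4x + 11 (mod f(x))

Multiply in F_19[x]: a(x)·b(x) = (17x + 2)·(4x + 13) = 11x^2 + x + 7. This has degree ≥ 2, so divide by f(x) over F_19: 11x^2 + x + 7 = (11)·(x^2 + 17x + 10) + (4x + 11). Hence a·b ≡ 4x + 11 (mod f). (F_19[x]/(f) is a field with 19^2 = 361 elements since f is irreducible of degree 2.)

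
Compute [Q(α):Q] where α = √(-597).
[Q(α):Q] = 2

[Q(α):Q] equals the degree of the minimal polynomial of α. Here α^2 = -597 and x^2 + 597 is irreducible (d = -597 is squarefree, ≠ 1, hence not a square), so deg(m_α) = 2. Thus [Q(α):Q] = 2.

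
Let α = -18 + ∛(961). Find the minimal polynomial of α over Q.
m_α(x) = x^3 + 54x^2 + 972x + 4871

Set β = α + 18 = ∛(961), so β^3 = 961. Then (α + 18)^3 - 961 = 0, i.e. α is a root of g(x) = (x + 18)^3 - 961 = x^3 + 54x^2 + 972x + 4871. Since g(x) = h(x + 18) where h(x) = x^3 - 961, and h is irreducible over Q (because 961 is not a perfect cube, so h has no rational root, and a monic cubic with no rational root is irreducible), g is also irreducible (irreducibility is preserved under the substitution x → x + 18). Hence m_α(x) = x^3 + 54x^2 + 972x + 4871.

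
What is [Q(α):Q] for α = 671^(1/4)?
[Q(α):Q] = 4

α is a root of x^4 - 671. By Eisenstein's criterion at the prime p = 11 (which divides the constant term 671 but p^2 = 121 does not, since 671 is squarefree), x^4 - 671 is irreducible over Q. Hence [Q(α):Q] = 4.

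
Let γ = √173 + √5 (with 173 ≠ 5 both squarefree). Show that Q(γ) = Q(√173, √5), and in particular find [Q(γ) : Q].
[Q(γ) : Q] = 4 (equivalently, Q(γ) = Q(√173, √5))

Obviously Q(γ) ⊆ Q(√173, √5), and [Q(√173, √5):Q] = 4 (since 173, 5 are distinct squarefree integers > 1 with 865 not a perfect square). To show equality we compute the minimal polynomial of γ. From γ = √173 + √5: γ^2 = 173 + 2√(865) + 5 = 178 + 2√(865), so γ^2 - 178 = 2√(865); squaring, (γ^2 - 178)^2 = 4·865, i.e. γ^4 - 356γ^2 + 31684 - 3460 = 0, i.e. γ^4 - 356γ^2 + 28224 = 0. So γ is a root of x^4 - 356x^2 + 28224. This polynomial is irreducible over Q: it has no rational root (each ±√173 ± √5 is irrational), and any factorization into two quadratics over Q would force √(865) ∈ Q (pairing opposite roots) or √173, √5 ∈ Q (other pairings), all impossible. Hence [Q(γ):Q] = 4 = [Q(√173, √5):Q], so Q(γ) = Q(√173, √5).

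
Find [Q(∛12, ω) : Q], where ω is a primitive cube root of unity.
[Q(∛12, ω) : Q] = 6

[Q(∛12):Q] = 3 (min poly x^3 - 12, irreducible since 12 is not a perfect cube). [Q(ω):Q] = 2 (min poly x^2 + x + 1). Since Q(∛12) ⊂ R and ω ∉ R, we have ω ∉ Q(∛12), so x^2 + x + 1 remains irreducible over Q(∛12) and [Q(∛12, ω) : Q(∛12)] = 2. By the tower law, [Q(∛12, ω) : Q] = 3 · 2 = 6. (In fact Q(∛12, ω) is the splitting field of x^3 - 12 over Q.)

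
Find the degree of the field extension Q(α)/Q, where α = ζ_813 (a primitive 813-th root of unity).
[Q(α):Q] = 540

The minimal polynomial of ζ_813 over Q is the 813-th cyclotomic polynomial Φ_813(x), which is irreducible over Q and has degree φ(813) = 540. Hence [Q(α):Q] = φ(813) = 540.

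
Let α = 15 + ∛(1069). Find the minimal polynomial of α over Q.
m_α(x) = x^3 - 45x^2 + 675x - 4444

Set β = α - 15 = ∛(1069), so β^3 = 1069. Then (α - 15)^3 - 1069 = 0, i.e. α is a root of g(x) = (x - 15)^3 - 1069 = x^3 - 45x^2 + 675x - 4444. Since g(x) = h(x - 15) where h(x) = x^3 - 1069, and h is irreducible over Q (because 1069 is not a perfect cube, so h has no rational root, and a monic cubic with no rational root is irreducible), g is also irreducible (irreducibility is preserved under the substitution x → x - 15). Hence m_α(x) = x^3 - 45x^2 + 675x - 4444.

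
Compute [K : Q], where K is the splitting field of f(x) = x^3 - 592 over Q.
[K : Q] = 6

The roots of x^3 - 592 are ∛592, ω∛592, ω^2∛592 where ω = e^(2πi/3) is a primitive cube root of unity, so K = Q(∛592, ω). Now [Q(∛592):Q] = 3 (since 592 is not a perfect cube, x^3 - 592 is irreducible) and [Q(ω):Q] = 2. Both 2 and 3 divide [K:Q], and [K:Q] ≤ 3·2 = 6, so [K:Q] = 6. (Equivalently: Q(∛592) ⊂ R but ω ∉ R, so [K : Q(∛592)] = 2.)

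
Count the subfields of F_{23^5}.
F_{23^5} has 2 subfields

The subfields of F_{p^n} are exactly the fields F_{p^d} for d | n (each is the fixed field of the unique index-d subgroup of Gal(F_{p^n}/F_p) ≅ Z/nZ). The divisors of n = 5 are {1, 5}, giving 2 subfields: F_{23^1}, F_{23^5}.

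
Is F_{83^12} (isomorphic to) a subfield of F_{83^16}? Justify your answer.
No: F_{83^12} is not a subfield of F_{83^16}

F_{p^m} embeds in F_{p^n} iff m | n. Here 12 ∤ 16 (since 16 = 1·12 + 4 with remainder 4 ≠ 0), so F_{83^12} is not a subfield of F_{83^16}. Equivalently: if it were, the tower law would give 12 = [F_{83^12}:F_83] dividing [F_{83^16}:F_83] = 16, contradiction.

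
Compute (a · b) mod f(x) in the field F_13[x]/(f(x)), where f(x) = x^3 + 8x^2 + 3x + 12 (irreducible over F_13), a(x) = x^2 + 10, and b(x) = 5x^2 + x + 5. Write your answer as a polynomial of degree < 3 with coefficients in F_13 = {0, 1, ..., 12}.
a · b ≡ x^2 + 2x + 11 (mod f(x))

Multiply in F_13[x]: a(x)·b(x) = (x^2 + 10)·(5x^2 + x + 5) = 5x^4 + x^3 + 3x^2 + 10x + 11. This has degree ≥ 3, so divide by f(x) over F_13: 5x^4 + x^3 + 3x^2 + 10x + 11 = (5x)·(x^3 + 8x^2 + 3x + 12) + (x^2 + 2x + 11). Hence a·b ≡ x^2 + 2x + 11 (mod f). (F_13[x]/(f) is a field with 13^3 = 2197 elements since f is irreducible of degree 3.)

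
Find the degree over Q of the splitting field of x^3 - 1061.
[K : Q] = 6

The roots of x^3 - 1061 are ∛1061, ω∛1061, ω^2∛1061 where ω = e^(2πi/3) is a primitive cube root of unity, so K = Q(∛1061, ω). Now [Q(∛1061):Q] = 3 (since 1061 is not a perfect cube, x^3 - 1061 is irreducible) and [Q(ω):Q] = 2. Both 2 and 3 divide [K:Q], and [K:Q] ≤ 3·2 = 6, so [K:Q] = 6. (Equivalently: Q(∛1061) ⊂ R but ω ∉ R, so [K : Q(∛1061)] = 2.)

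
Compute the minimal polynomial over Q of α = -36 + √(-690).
m_α(x) = x^2 + 72x + 1986

From α + 36 = √(-690), squaring gives (α + 36)^2 = -690, i.e. α^2 + 72α + 1296 = -690, so α^2 + 72α + 1986 = 0. The discriminant of x^2 + 72x + 1986 is (72)^2 - 4·(1986) = 5184 - 7944 = -2760, and 4·(-690) is not a perfect square in Q since -690 is squarefree and ≠ 1. Hence x^2 + 72x + 1986 is irreducible over Q and is the minimal polynomial of α.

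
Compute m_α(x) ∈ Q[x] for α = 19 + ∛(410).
m_α(x) = x^3 - 57x^2 + 1083x - 7269

Set β = α - 19 = ∛(410), so β^3 = 410. Then (α - 19)^3 - 410 = 0, i.e. α is a root of g(x) = (x - 19)^3 - 410 = x^3 - 57x^2 + 1083x - 7269. Since g(x) = h(x - 19) where h(x) = x^3 - 410, and h is irreducible over Q (because 410 is not a perfect cube, so h has no rational root, and a monic cubic with no rational root is irreducible), g is also irreducible (irreducibility is preserved under the substitution x → x - 19). Hence m_α(x) = x^3 - 57x^2 + 1083x - 7269.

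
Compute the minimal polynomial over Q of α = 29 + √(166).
m_α(x) = x^2 - 58x + 675

From α - 29 = √(166), squaring gives (α - 29)^2 = 166, i.e. α^2 - 58α + 841 = 166, so α^2 - 58α + 675 = 0. The discriminant of x^2 - 58x + 675 is (-58)^2 - 4·(675) = 3364 - 2700 = 664, and 4·(166) is not a perfect square in Q since 166 is squarefree and ≠ 1. Hence x^2 - 58x + 675 is irreducible over Q and is the minimal polynomial of α.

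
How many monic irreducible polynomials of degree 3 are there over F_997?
There are 330341992 monic irreducible polynomials of degree 3 over F_997

Each element of F_{997^3} that lies in no proper subfield is a root of exactly one monic irreducible of degree 3 over F_997, and each such polynomial has 3 distinct roots in F_{997^3}. By Möbius inversion the count is N_997(3) = (1/3) Σ_{d|3} μ(3/d) · 997^d = (1/3)(μ(3)·997^1 + μ(1)·997^3) = 991025976/3 = 330341992.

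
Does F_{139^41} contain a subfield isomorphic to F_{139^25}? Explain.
No: F_{139^25} is not a subfield of F_{139^41}

F_{p^m} embeds in F_{p^n} iff m | n. Here 25 ∤ 41 (since 41 = 1·25 + 16 with remainder 16 ≠ 0), so F_{139^25} is not a subfield of F_{139^41}. Equivalently: if it were, the tower law would give 25 = [F_{139^25}:F_139] dividing [F_{139^41}:F_139] = 41, contradiction.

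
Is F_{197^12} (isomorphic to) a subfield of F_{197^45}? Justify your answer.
No: F_{197^12} is not a subfield of F_{197^45}

F_{p^m} embeds in F_{p^n} iff m | n. Here 12 ∤ 45 (since 45 = 3·12 + 9 with remainder 9 ≠ 0), so F_{197^12} is not a subfield of F_{197^45}. Equivalently: if it were, the tower law would give 12 = [F_{197^12}:F_197] dividing [F_{197^45}:F_197] = 45, contradiction.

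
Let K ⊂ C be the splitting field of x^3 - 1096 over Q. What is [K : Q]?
[K : Q] = 6

The roots of x^3 - 1096 are ∛1096, ω∛1096, ω^2∛1096 where ω = e^(2πi/3) is a primitive cube root of unity, so K = Q(∛1096, ω). Now [Q(∛1096):Q] = 3 (since 1096 is not a perfect cube, x^3 - 1096 is irreducible) and [Q(ω):Q] = 2. Both 2 and 3 divide [K:Q], and [K:Q] ≤ 3·2 = 6, so [K:Q] = 6. (Equivalently: Q(∛1096) ⊂ R but ω ∉ R, so [K : Q(∛1096)] = 2.)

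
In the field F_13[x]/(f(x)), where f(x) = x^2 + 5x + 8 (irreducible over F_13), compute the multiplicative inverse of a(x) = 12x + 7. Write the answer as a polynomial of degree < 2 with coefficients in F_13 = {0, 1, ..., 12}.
a(x)^(-1) ≡ x + 12 (mod f(x))

Since f is irreducible over F_13, F_13[x]/(f) is a field and a(x) ≠ 0 has an inverse. Apply the extended Euclidean algorithm to f(x) and a(x) in F_13[x]: f(x) = (12x + 1)·a(x) + (1). The last nonzero remainder is the constant 1 = gcd(f, a) in F_13. Back-substituting through the division chain expresses 1 = s(x)·a(x) + t(x)·f(x) with s(x) ≡ x + 12 (mod f), so a(x)^(-1) ≡ s(x) = x + 12 (mod f). Check: (12x + 7)·(x + 12) = 12x^2 + 8x + 6 ≡ 1 (mod x^2 + 5x + 8).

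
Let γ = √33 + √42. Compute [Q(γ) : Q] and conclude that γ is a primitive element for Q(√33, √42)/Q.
[Q(γ) : Q] = 4 (equivalently, Q(γ) = Q(√33, √42))

Obviously Q(γ) ⊆ Q(√33, √42), and [Q(√33, √42):Q] = 4 (since 33, 42 are distinct squarefree integers > 1 with 1386 not a perfect square). To show equality we compute the minimal polynomial of γ. From γ = √33 + √42: γ^2 = 33 + 2√(1386) + 42 = 75 + 2√(1386), so γ^2 - 75 = 2√(1386); squaring, (γ^2 - 75)^2 = 4·1386, i.e. γ^4 - 150γ^2 + 5625 - 5544 = 0, i.e. γ^4 - 150γ^2 + 81 = 0. So γ is a root of x^4 - 150x^2 + 81. This polynomial is irreducible over Q: it has no rational root (each ±√33 ± √42 is irrational), and any factorization into two quadratics over Q would force √(1386) ∈ Q (pairing opposite roots) or √33, √42 ∈ Q (other pairings), all impossible. Hence [Q(γ):Q] = 4 = [Q(√33, √42):Q], so Q(γ) = Q(√33, √42).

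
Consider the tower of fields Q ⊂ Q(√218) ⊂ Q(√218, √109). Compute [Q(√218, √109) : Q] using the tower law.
[Q(√218, √109) : Q] = 4

[Q(√218):Q] = 2 (min poly x^2 - 218, irreducible since 218 is squarefree > 1). For the top step, suppose √109 ∈ Q(√218), say √109 = c + d√218 with c, d ∈ Q. Squaring: 109 = c^2 + 218d^2 + 2cd√218. Since √218 ∉ Q this forces 2cd = 0. If d = 0 then √109 = c ∈ Q, contradicting 109 squarefree > 1. If c = 0 then 109 = 218d^2, so 218·109 = (218d)^2 is a perfect square in Q — but 218·109 = 23762 is not a perfect square (since 218 and 109 are distinct squarefree integers). Contradiction. Hence √109 ∉ Q(√218), so x^2 - 109 stays irreducible over Q(√218) and [Q(√218, √109) : Q(√218)] = 2. By the tower law, [Q(√218, √109) : Q] = 2 · 2 = 4.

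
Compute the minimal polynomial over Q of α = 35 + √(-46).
m_α(x) = x^2 - 70x + 1271

From α - 35 = √(-46), squaring gives (α - 35)^2 = -46, i.e. α^2 - 70α + 1225 = -46, so α^2 - 70α + 1271 = 0. The discriminant of x^2 - 70x + 1271 is (-70)^2 - 4·(1271) = 4900 - 5084 = -184, and 4·(-46) is not a perfect square in Q since -46 is squarefree and ≠ 1. Hence x^2 - 70x + 1271 is irreducible over Q and is the minimal polynomial of α.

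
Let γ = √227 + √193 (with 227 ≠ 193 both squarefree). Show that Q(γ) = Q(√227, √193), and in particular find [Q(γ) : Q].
[Q(γ) : Q] = 4 (equivalently, Q(γ) = Q(√227, √193))

Obviously Q(γ) ⊆ Q(√227, √193), and [Q(√227, √193):Q] = 4 (since 227, 193 are distinct squarefree integers > 1 with 43811 not a perfect square). To show equality we compute the minimal polynomial of γ. From γ = √227 + √193: γ^2 = 227 + 2√(43811) + 193 = 420 + 2√(43811), so γ^2 - 420 = 2√(43811); squaring, (γ^2 - 420)^2 = 4·43811, i.e. γ^4 - 840γ^2 + 176400 - 175244 = 0, i.e. γ^4 - 840γ^2 + 1156 = 0. So γ is a root of x^4 - 840x^2 + 1156. This polynomial is irreducible over Q: it has no rational root (each ±√227 ± √193 is irrational), and any factorization into two quadratics over Q would force √(43811) ∈ Q (pairing opposite roots) or √227, √193 ∈ Q (other pairings), all impossible. Hence [Q(γ):Q] = 4 = [Q(√227, √193):Q], so Q(γ) = Q(√227, √193).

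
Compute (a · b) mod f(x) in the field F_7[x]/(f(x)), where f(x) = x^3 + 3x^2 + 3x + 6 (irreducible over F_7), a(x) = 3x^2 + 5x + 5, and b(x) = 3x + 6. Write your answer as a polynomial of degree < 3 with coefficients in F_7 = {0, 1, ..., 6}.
a · b ≡ 6x^2 + 4x + 4 (mod f(x))

Multiply in F_7[x]: a(x)·b(x) = (3x^2 + 5x + 5)·(3x + 6) = 2x^3 + 5x^2 + 3x + 2. This has degree ≥ 3, so divide by f(x) over F_7: 2x^3 + 5x^2 + 3x + 2 = (2)·(x^3 + 3x^2 + 3x + 6) + (6x^2 + 4x + 4). Hence a·b ≡ 6x^2 + 4x + 4 (mod f). (F_7[x]/(f) is a field with 7^3 = 343 elements since f is irreducible of degree 3.)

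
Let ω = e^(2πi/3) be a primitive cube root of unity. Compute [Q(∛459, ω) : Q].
[Q(∛459, ω) : Q] = 6

[Q(∛459):Q] = 3 (min poly x^3 - 459, irreducible since 459 is not a perfect cube). [Q(ω):Q] = 2 (min poly x^2 + x + 1). Since Q(∛459) ⊂ R and ω ∉ R, we have ω ∉ Q(∛459), so x^2 + x + 1 remains irreducible over Q(∛459) and [Q(∛459, ω) : Q(∛459)] = 2. By the tower law, [Q(∛459, ω) : Q] = 3 · 2 = 6. (In fact Q(∛459, ω) is the splitting field of x^3 - 459 over Q.)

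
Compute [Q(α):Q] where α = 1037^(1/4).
[Q(α):Q] = 4

α is a root of x^4 - 1037. By Eisenstein's criterion at the prime p = 17 (which divides the constant term 1037 but p^2 = 289 does not, since 1037 is squarefree), x^4 - 1037 is irreducible over Q. Hence [Q(α):Q] = 4.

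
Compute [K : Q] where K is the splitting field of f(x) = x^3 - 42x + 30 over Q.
[K : Q] = 6

By the rational root test, any rational root of the monic integer polynomial f(x) = x^3 - 42x + 30 must be an integer dividing the constant term 30, i.e. one of ±{1, 2, 3, 5, 6, 10, 15, 30}. Evaluating: f(1) = -11, f(-1) = 71, f(2) = -46, f(-2) = 106, f(3) = -69, f(-3) = 129, f(5) = -55, f(-5) = 115, f(6) = -6, f(-6) = 66, f(10) = 610, f(-10) = -550, f(15) = 2775, f(-15) = -2715, f(30) = 25770, f(-30) = -25710; none is 0, so f has no rational root and is therefore irreducible over Q (a cubic with no linear factor over a field is irreducible). For an irreducible cubic, the Galois group is A_3 or S_3 according as the discriminant disc(f) = -4a^3 - 27b^2 = -4·(-42)^3 - 27·(30)^2 = 272052 is or is not a square in Q. Here disc(f) = 272052 is not a perfect square in Q, so the Galois group of f over Q is not contained in A_3 and must be all of S_3. The splitting field has degree |S_3| = 6 over Q, so [K : Q] = 6.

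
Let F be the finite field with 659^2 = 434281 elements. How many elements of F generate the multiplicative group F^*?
There are φ(434280) = 88320 primitive elements

F_q^* is cyclic of order q - 1 = 434280. A cyclic group of order m has exactly φ(m) generators. Here m = 434280 = 2^3 · 3 · 5 · 7 · 11 · 47, so the number of primitive elements is φ(434280) = 88320.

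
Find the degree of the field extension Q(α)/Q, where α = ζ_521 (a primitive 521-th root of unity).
[Q(α):Q] = 520

The minimal polynomial of ζ_521 over Q is the 521-th cyclotomic polynomial Φ_521(x), which is irreducible over Q and has degree φ(521) = 520. Hence [Q(α):Q] = φ(521) = 520.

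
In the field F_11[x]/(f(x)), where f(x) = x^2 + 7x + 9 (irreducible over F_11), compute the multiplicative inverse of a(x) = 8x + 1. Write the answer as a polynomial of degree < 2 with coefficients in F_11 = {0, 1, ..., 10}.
a(x)^(-1) ≡ 9x (mod f(x))

Since f is irreducible over F_11, F_11[x]/(f) is a field and a(x) ≠ 0 has an inverse. Apply the extended Euclidean algorithm to f(x) and a(x) in F_11[x]: f(x) = (7x)·a(x) + (9). The last nonzero remainder is the constant 9 = gcd(f, a) in F_11. Back-substituting through the division chain expresses 9 = s(x)·a(x) + t(x)·f(x) with s(x) ≡ 4x (mod f), so (4x)·a(x) ≡ 9 (mod f). Multiplying by 9^(-1) ≡ 5 in F_11 gives a(x)^(-1) ≡ 5·(4x) ≡ 9x (mod f). Check: (8x + 1)·(9x) = 6x^2 + 9x ≡ 1 (mod x^2 + 7x + 9).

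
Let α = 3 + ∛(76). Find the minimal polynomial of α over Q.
m_α(x) = x^3 - 9x^2 + 27x - 103

Set β = α - 3 = ∛(76), so β^3 = 76. Then (α - 3)^3 - 76 = 0, i.e. α is a root of g(x) = (x - 3)^3 - 76 = x^3 - 9x^2 + 27x - 103. Since g(x) = h(x - 3) where h(x) = x^3 - 76, and h is irreducible over Q (because 76 is not a perfect cube, so h has no rational root, and a monic cubic with no rational root is irreducible), g is also irreducible (irreducibility is preserved under the substitution x → x - 3). Hence m_α(x) = x^3 - 9x^2 + 27x - 103.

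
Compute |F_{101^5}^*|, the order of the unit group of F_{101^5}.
|F_{101^5}^*| = 10510100500

F_{101^5} has 101^5 = 10510100501 elements; its multiplicative group consists of all nonzero elements, so |F_{101^5}^*| = 10510100501 - 1 = 10510100500. (It is cyclic since any finite subgroup of the multiplicative group of a field is cyclic.)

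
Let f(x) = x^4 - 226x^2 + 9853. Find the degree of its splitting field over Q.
[K : Q] = 4

Solving the quadratic in x^2: x^2 = (226 ± √(226^2 - 4·9853))/2 = (226 ± √11664)/2 = (226 ± 108)/2, giving x^2 = 59 or x^2 = 167. So f(x) = (x^2 - 59)(x^2 - 167) and the roots of f are ±√59, ±√167. Hence the splitting field is K = Q(√59, √167). Since 59 and 167 are distinct squarefree integers > 1, their product 9853 is not a perfect square, so √167 ∉ Q(√59). By the tower law [K:Q] = [Q(√59,√167):Q(√59)] · [Q(√59):Q] = 2 · 2 = 4.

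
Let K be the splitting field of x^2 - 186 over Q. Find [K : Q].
[K : Q] = 2

f(x) = x^2 - 186 factors as (x - √186)(x + √186). The splitting field is K = Q(√186). Since 186 is squarefree and > 1, it is not a perfect square, so x^2 - 186 is irreducible over Q and [Q(√186) : Q] = 2. Hence [K : Q] = 2.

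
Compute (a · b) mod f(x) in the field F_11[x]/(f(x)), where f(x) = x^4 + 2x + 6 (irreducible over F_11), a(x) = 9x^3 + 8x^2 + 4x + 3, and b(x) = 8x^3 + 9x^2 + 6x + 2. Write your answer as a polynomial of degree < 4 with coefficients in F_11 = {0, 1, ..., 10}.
a · b ≡ 4x^3 + 5x^2 + 6x + 4 (mod f(x))

Multiply in F_11[x]: a(x)·b(x) = (9x^3 + 8x^2 + 4x + 3)·(8x^3 + 9x^2 + 6x + 2) = 6x^6 + 2x^5 + 4x^4 + 5x^3 + x^2 + 4x + 6. This has degree ≥ 4, so divide by f(x) over F_11: 6x^6 + 2x^5 + 4x^4 + 5x^3 + x^2 + 4x + 6 = (6x^2 + 2x + 4)·(x^4 + 2x + 6) + (4x^3 + 5x^2 + 6x + 4). Hence a·b ≡ 4x^3 + 5x^2 + 6x + 4 (mod f). (F_11[x]/(f) is a field with 11^4 = 14641 elements since f is irreducible of degree 4.)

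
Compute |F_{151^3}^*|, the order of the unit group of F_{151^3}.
|F_{151^3}^*| = 3442950

F_{151^3} has 151^3 = 3442951 elements; its multiplicative group consists of all nonzero elements, so |F_{151^3}^*| = 3442951 - 1 = 3442950. (It is cyclic since any finite subgroup of the multiplicative group of a field is cyclic.)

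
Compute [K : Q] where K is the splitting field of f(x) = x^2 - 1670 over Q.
[K : Q] = 2

f(x) = x^2 - 1670 factors as (x - √1670)(x + √1670). The splitting field is K = Q(√1670). Since 1670 is squarefree and > 1, it is not a perfect square, so x^2 - 1670 is irreducible over Q and [Q(√1670) : Q] = 2. Hence [K : Q] = 2.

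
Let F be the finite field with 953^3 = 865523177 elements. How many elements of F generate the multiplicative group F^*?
There are φ(865523176) = 347120640 primitive elements

F_q^* is cyclic of order q - 1 = 865523176. A cyclic group of order m has exactly φ(m) generators. Here m = 865523176 = 2^3 · 7 · 17 · 181 · 5023, so the number of primitive elements is φ(865523176) = 347120640.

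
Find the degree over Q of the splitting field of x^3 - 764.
[K : Q] = 6

The roots of x^3 - 764 are ∛764, ω∛764, ω^2∛764 where ω = e^(2πi/3) is a primitive cube root of unity, so K = Q(∛764, ω). Now [Q(∛764):Q] = 3 (since 764 is not a perfect cube, x^3 - 764 is irreducible) and [Q(ω):Q] = 2. Both 2 and 3 divide [K:Q], and [K:Q] ≤ 3·2 = 6, so [K:Q] = 6. (Equivalently: Q(∛764) ⊂ R but ω ∉ R, so [K : Q(∛764)] = 2.)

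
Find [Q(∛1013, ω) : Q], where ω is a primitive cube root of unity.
[Q(∛1013, ω) : Q] = 6

[Q(∛1013):Q] = 3 (min poly x^3 - 1013, irreducible since 1013 is not a perfect cube). [Q(ω):Q] = 2 (min poly x^2 + x + 1). Since Q(∛1013) ⊂ R and ω ∉ R, we have ω ∉ Q(∛1013), so x^2 + x + 1 remains irreducible over Q(∛1013) and [Q(∛1013, ω) : Q(∛1013)] = 2. By the tower law, [Q(∛1013, ω) : Q] = 3 · 2 = 6. (In fact Q(∛1013, ω) is the splitting field of x^3 - 1013 over Q.)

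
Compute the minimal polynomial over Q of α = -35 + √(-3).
m_α(x) = x^2 + 70x + 1228

From α + 35 = √(-3), squaring gives (α + 35)^2 = -3, i.e. α^2 + 70α + 1225 = -3, so α^2 + 70α + 1228 = 0. The discriminant of x^2 + 70x + 1228 is (70)^2 - 4·(1228) = 4900 - 4912 = -12, and 4·(-3) is not a perfect square in Q since -3 is squarefree and ≠ 1. Hence x^2 + 70x + 1228 is irreducible over Q and is the minimal polynomial of α.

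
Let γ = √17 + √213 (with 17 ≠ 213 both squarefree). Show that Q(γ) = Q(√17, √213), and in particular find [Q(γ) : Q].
[Q(γ) : Q] = 4 (equivalently, Q(γ) = Q(√17, √213))

Obviously Q(γ) ⊆ Q(√17, √213), and [Q(√17, √213):Q] = 4 (since 17, 213 are distinct squarefree integers > 1 with 3621 not a perfect square). To show equality we compute the minimal polynomial of γ. From γ = √17 + √213: γ^2 = 17 + 2√(3621) + 213 = 230 + 2√(3621), so γ^2 - 230 = 2√(3621); squaring, (γ^2 - 230)^2 = 4·3621, i.e. γ^4 - 460γ^2 + 52900 - 14484 = 0, i.e. γ^4 - 460γ^2 + 38416 = 0. So γ is a root of x^4 - 460x^2 + 38416. This polynomial is irreducible over Q: it has no rational root (each ±√17 ± √213 is irrational), and any factorization into two quadratics over Q would force √(3621) ∈ Q (pairing opposite roots) or √17, √213 ∈ Q (other pairings), all impossible. Hence [Q(γ):Q] = 4 = [Q(√17, √213):Q], so Q(γ) = Q(√17, √213).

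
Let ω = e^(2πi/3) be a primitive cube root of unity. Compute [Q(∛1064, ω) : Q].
[Q(∛1064, ω) : Q] = 6

[Q(∛1064):Q] = 3 (min poly x^3 - 1064, irreducible since 1064 is not a perfect cube). [Q(ω):Q] = 2 (min poly x^2 + x + 1). Since Q(∛1064) ⊂ R and ω ∉ R, we have ω ∉ Q(∛1064), so x^2 + x + 1 remains irreducible over Q(∛1064) and [Q(∛1064, ω) : Q(∛1064)] = 2. By the tower law, [Q(∛1064, ω) : Q] = 3 · 2 = 6. (In fact Q(∛1064, ω) is the splitting field of x^3 - 1064 over Q.)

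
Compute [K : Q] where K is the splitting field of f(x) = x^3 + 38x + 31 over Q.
[K : Q] = 6

By the rational root test, any rational root of the monic integer polynomial f(x) = x^3 + 38x + 31 must be an integer dividing the constant term 31, i.e. one of ±{1, 31}. Evaluating: f(1) = 70, f(-1) = -8, f(31) = 31000, f(-31) = -30938; none is 0, so f has no rational root and is therefore irreducible over Q (a cubic with no linear factor over a field is irreducible). For an irreducible cubic, the Galois group is A_3 or S_3 according as the discriminant disc(f) = -4a^3 - 27b^2 = -4·(38)^3 - 27·(31)^2 = -245435 is or is not a square in Q. Here disc(f) = -245435 is not a perfect square in Q, so the Galois group of f over Q is not contained in A_3 and must be all of S_3. The splitting field has degree |S_3| = 6 over Q, so [K : Q] = 6.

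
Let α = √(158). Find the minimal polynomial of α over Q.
m_α(x) = x^2 - 158

α satisfies α^2 - 158 = 0, so x^2 - 158 annihilates α. Since d = 158 is squarefree and ≠ 1, it is not a perfect square in Q, so x^2 - 158 has no rational root and is therefore irreducible over Q (a degree-2 polynomial over a field is irreducible iff it has no root). Hence m_α(x) = x^2 - 158.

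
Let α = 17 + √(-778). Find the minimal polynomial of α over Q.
m_α(x) = x^2 - 34x + 1067

From α - 17 = √(-778), squaring gives (α - 17)^2 = -778, i.e. α^2 - 34α + 289 = -778, so α^2 - 34α + 1067 = 0. The discriminant of x^2 - 34x + 1067 is (-34)^2 - 4·(1067) = 1156 - 4268 = -3112, and 4·(-778) is not a perfect square in Q since -778 is squarefree and ≠ 1. Hence x^2 - 34x + 1067 is irreducible over Q and is the minimal polynomial of α.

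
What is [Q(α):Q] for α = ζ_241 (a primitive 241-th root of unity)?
[Q(α):Q] = 240

The minimal polynomial of ζ_241 over Q is the 241-th cyclotomic polynomial Φ_241(x), which is irreducible over Q and has degree φ(241) = 240. Hence [Q(α):Q] = φ(241) = 240.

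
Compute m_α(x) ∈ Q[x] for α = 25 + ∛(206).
m_α(x) = x^3 - 75x^2 + 1875x - 15831

Set β = α - 25 = ∛(206), so β^3 = 206. Then (α - 25)^3 - 206 = 0, i.e. α is a root of g(x) = (x - 25)^3 - 206 = x^3 - 75x^2 + 1875x - 15831. Since g(x) = h(x - 25) where h(x) = x^3 - 206, and h is irreducible over Q (because 206 is not a perfect cube, so h has no rational root, and a monic cubic with no rational root is irreducible), g is also irreducible (irreducibility is preserved under the substitution x → x - 25). Hence m_α(x) = x^3 - 75x^2 + 1875x - 15831.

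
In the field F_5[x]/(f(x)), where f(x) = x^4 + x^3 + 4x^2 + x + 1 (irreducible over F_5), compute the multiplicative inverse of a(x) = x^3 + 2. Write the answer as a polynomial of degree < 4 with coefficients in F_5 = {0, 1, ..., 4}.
a(x)^(-1) ≡ 3x^2 + 4 (mod f(x))

Since f is irreducible over F_5, F_5[x]/(f) is a field and a(x) ≠ 0 has an inverse. Apply the extended Euclidean algorithm to f(x) and a(x) in F_5[x]: f(x) = (x + 1)·a(x) + (4x^2 + 4x + 4);  a(x) = (4x + 1)·(4x^2 + 4x + 4) + (3). The last nonzero remainder is the constant 3 = gcd(f, a) in F_5. Back-substituting through the division chain expresses 3 = s(x)·a(x) + t(x)·f(x) with s(x) ≡ 4x^2 + 2 (mod f), so (4x^2 + 2)·a(x) ≡ 3 (mod f). Multiplying by 3^(-1) ≡ 2 in F_5 gives a(x)^(-1) ≡ 2·(4x^2 + 2) ≡ 3x^2 + 4 (mod f). Check: (x^3 + 2)·(3x^2 + 4) = 3x^5 + 4x^3 + x^2 + 3 ≡ 1 (mod x^4 + x^3 + 4x^2 + x + 1).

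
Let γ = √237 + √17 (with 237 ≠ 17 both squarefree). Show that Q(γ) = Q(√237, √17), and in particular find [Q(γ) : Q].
[Q(γ) : Q] = 4 (equivalently, Q(γ) = Q(√237, √17))

Obviously Q(γ) ⊆ Q(√237, √17), and [Q(√237, √17):Q] = 4 (since 237, 17 are distinct squarefree integers > 1 with 4029 not a perfect square). To show equality we compute the minimal polynomial of γ. From γ = √237 + √17: γ^2 = 237 + 2√(4029) + 17 = 254 + 2√(4029), so γ^2 - 254 = 2√(4029); squaring, (γ^2 - 254)^2 = 4·4029, i.e. γ^4 - 508γ^2 + 64516 - 16116 = 0, i.e. γ^4 - 508γ^2 + 48400 = 0. So γ is a root of x^4 - 508x^2 + 48400. This polynomial is irreducible over Q: it has no rational root (each ±√237 ± √17 is irrational), and any factorization into two quadratics over Q would force √(4029) ∈ Q (pairing opposite roots) or √237, √17 ∈ Q (other pairings), all impossible. Hence [Q(γ):Q] = 4 = [Q(√237, √17):Q], so Q(γ) = Q(√237, √17).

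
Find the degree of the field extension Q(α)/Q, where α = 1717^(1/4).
[Q(α):Q] = 4

α is a root of x^4 - 1717. By Eisenstein's criterion at the prime p = 17 (which divides the constant term 1717 but p^2 = 289 does not, since 1717 is squarefree), x^4 - 1717 is irreducible over Q. Hence [Q(α):Q] = 4.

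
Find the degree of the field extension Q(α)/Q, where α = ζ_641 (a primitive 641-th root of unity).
[Q(α):Q] = 640

The minimal polynomial of ζ_641 over Q is the 641-th cyclotomic polynomial Φ_641(x), which is irreducible over Q and has degree φ(641) = 640. Hence [Q(α):Q] = φ(641) = 640.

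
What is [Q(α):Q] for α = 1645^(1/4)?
[Q(α):Q] = 4

α is a root of x^4 - 1645. By Eisenstein's criterion at the prime p = 5 (which divides the constant term 1645 but p^2 = 25 does not, since 1645 is squarefree), x^4 - 1645 is irreducible over Q. Hence [Q(α):Q] = 4.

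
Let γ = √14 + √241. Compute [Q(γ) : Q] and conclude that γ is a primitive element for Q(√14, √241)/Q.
[Q(γ) : Q] = 4 (equivalently, Q(γ) = Q(√14, √241))

Obviously Q(γ) ⊆ Q(√14, √241), and [Q(√14, √241):Q] = 4 (since 14, 241 are distinct squarefree integers > 1 with 3374 not a perfect square). To show equality we compute the minimal polynomial of γ. From γ = √14 + √241: γ^2 = 14 + 2√(3374) + 241 = 255 + 2√(3374), so γ^2 - 255 = 2√(3374); squaring, (γ^2 - 255)^2 = 4·3374, i.e. γ^4 - 510γ^2 + 65025 - 13496 = 0, i.e. γ^4 - 510γ^2 + 51529 = 0. So γ is a root of x^4 - 510x^2 + 51529. This polynomial is irreducible over Q: it has no rational root (each ±√14 ± √241 is irrational), and any factorization into two quadratics over Q would force √(3374) ∈ Q (pairing opposite roots) or √14, √241 ∈ Q (other pairings), all impossible. Hence [Q(γ):Q] = 4 = [Q(√14, √241):Q], so Q(γ) = Q(√14, √241).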